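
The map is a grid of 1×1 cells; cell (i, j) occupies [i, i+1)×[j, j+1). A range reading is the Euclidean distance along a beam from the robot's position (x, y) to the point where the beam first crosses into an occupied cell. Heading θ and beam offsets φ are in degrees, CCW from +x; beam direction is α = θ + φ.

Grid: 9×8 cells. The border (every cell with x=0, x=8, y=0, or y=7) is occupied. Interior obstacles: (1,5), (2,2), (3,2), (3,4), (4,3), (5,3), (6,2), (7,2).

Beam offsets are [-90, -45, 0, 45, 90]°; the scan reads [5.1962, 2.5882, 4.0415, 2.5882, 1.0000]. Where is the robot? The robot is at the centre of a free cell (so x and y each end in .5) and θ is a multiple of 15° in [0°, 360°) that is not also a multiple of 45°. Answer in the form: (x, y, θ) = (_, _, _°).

Enumerate (i+0.5, j+0.5, θ) over the 34 free cells and 16 admissible headings. For each, cast all 5 beams and compare to the given ranges.
  (7.5, 5.5, 210°): beam 1 = 1.7321 ≠ 5.1962 ✗
  (7.5, 6.5, 345°): beam 1 = 3.6235 ≠ 5.1962 ✗
  (7.5, 4.5, 330°): beam 1 = 1.7321 ≠ 5.1962 ✗
  (4.5, 6.5, 165°): beam 1 = 0.5176 ≠ 5.1962 ✗
  …
  (5.5, 6.5, 300°): r_1=5.1962, r_2=2.5882, r_3=4.0415, r_4=2.5882, r_5=1.0000 — all match ✓
No second candidate reproduces the full scan.

(x, y, θ) = (5.5, 6.5, 300°)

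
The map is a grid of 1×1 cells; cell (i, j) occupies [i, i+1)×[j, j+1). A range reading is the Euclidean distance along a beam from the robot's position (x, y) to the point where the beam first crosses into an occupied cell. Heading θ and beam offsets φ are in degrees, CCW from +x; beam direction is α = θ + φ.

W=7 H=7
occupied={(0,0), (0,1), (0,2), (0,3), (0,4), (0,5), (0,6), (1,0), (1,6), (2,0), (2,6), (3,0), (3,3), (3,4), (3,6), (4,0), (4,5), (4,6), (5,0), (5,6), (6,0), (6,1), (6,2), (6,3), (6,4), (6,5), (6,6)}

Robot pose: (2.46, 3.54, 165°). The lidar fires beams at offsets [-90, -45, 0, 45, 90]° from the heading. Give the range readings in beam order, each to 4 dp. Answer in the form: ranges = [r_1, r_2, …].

ranges = [2.5468, 2.8406, 1.5115, 1.6859, 2.6296]

beam 1: φ=-90°, α=75°
  direction (0.2588, 0.9659); cell (2,3); t to first gridline: x 2.0864, y 0.4762 (then +3.8637 / +1.0353)
    (2,4) via y @ 0.4762
    (2,5) via y @ 1.5115
    (3,5) via x @ 2.0864
    (3,6) via y @ 2.5468  # hit
  → r_1 = 2.5468
beam 2: φ=-45°, α=120°
  direction (-0.5000, 0.8660); cell (2,3); t to first gridline: x 0.9200, y 0.5312 (then +2.0000 / +1.1547)
    (2,4) via y @ 0.5312
    (1,4) via x @ 0.9200
    (1,5) via y @ 1.6859
    (1,6) via y @ 2.8406  # hit
  → r_2 = 2.8406
beam 3: φ=0°, α=165°
  direction (-0.9659, 0.2588); cell (2,3); t to first gridline: x 0.4762, y 1.7773 (then +1.0353 / +3.8637)
    (1,3) via x @ 0.4762
    (0,3) via x @ 1.5115  # hit
  → r_3 = 1.5115
beam 4: φ=45°, α=210°
  direction (-0.8660, -0.5000); cell (2,3); t to first gridline: x 0.5312, y 1.0800 (then +1.1547 / +2.0000)
    (1,3) via x @ 0.5312
    (1,2) via y @ 1.0800
    (0,2) via x @ 1.6859  # hit
  → r_4 = 1.6859
beam 5: φ=90°, α=255°
  direction (-0.2588, -0.9659); cell (2,3); t to first gridline: x 1.7773, y 0.5590 (then +3.8637 / +1.0353)
    (2,2) via y @ 0.5590
    (2,1) via y @ 1.5943
    (1,1) via x @ 1.7773
    (1,0) via y @ 2.6296  # hit
  → r_5 = 2.6296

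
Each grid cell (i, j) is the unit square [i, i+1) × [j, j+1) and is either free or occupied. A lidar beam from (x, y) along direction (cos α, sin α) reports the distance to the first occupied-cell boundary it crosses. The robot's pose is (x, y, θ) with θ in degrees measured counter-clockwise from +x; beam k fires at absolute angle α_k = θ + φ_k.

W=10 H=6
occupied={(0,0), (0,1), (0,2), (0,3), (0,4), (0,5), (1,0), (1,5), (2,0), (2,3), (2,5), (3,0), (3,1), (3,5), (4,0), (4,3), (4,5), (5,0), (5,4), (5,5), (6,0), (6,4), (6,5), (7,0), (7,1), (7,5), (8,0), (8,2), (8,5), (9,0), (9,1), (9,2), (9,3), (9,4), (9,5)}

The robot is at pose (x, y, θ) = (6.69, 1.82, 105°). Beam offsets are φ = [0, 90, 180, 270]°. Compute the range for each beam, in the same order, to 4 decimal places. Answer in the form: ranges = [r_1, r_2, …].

ranges = [2.2569, 2.7849, 0.8489, 0.3209]

beam 1: φ=0°, α=105°
  dir = (cos 105°, sin 105°) = (-0.2588, 0.9659); from cell (6,1)
  next x-line at t=2.6660, next y-line at t=0.1863; Δt_x=3.8637, Δt_y=1.0353
    y: enter (6,2) at t=0.1863
    y: enter (6,3) at t=1.2216
    y: enter (6,4) at t=2.2569 ← occupied
  → r_1 = 2.2569
beam 2: φ=90°, α=195°
  dir = (cos 195°, sin 195°) = (-0.9659, -0.2588); from cell (6,1)
  next x-line at t=0.7143, next y-line at t=3.1682; Δt_x=1.0353, Δt_y=3.8637
    x: enter (5,1) at t=0.7143
    x: enter (4,1) at t=1.7496
    x: enter (3,1) at t=2.7849 ← occupied
  → r_2 = 2.7849
beam 3: φ=180°, α=285°
  dir = (cos 285°, sin 285°) = (0.2588, -0.9659); from cell (6,1)
  next x-line at t=1.1977, next y-line at t=0.8489; Δt_x=3.8637, Δt_y=1.0353
    y: enter (6,0) at t=0.8489 ← occupied
  → r_3 = 0.8489
beam 4: φ=270°, α=15°
  dir = (cos 15°, sin 15°) = (0.9659, 0.2588); from cell (6,1)
  next x-line at t=0.3209, next y-line at t=0.6955; Δt_x=1.0353, Δt_y=3.8637
    x: enter (7,1) at t=0.3209 ← occupied
  → r_4 = 0.3209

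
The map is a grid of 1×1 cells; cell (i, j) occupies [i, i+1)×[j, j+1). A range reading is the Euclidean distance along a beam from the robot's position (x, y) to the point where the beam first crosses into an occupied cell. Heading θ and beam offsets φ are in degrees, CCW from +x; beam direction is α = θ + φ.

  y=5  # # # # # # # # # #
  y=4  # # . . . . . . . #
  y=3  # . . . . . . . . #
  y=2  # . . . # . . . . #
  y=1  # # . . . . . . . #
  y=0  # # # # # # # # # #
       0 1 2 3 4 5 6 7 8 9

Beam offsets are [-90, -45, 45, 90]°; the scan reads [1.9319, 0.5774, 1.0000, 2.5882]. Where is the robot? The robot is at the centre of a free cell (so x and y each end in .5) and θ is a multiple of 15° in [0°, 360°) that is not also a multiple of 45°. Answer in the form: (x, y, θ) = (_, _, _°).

Enumerate (i+0.5, j+0.5, θ) over the 29 free cells and 16 admissible headings. For each, cast all 4 beams and compare to the given ranges.
  (3.5, 3.5, 195°): beam 1 = 1.5529 ≠ 1.9319 ✗
  (8.5, 3.5, 75°): beam 1 = 0.5176 ≠ 1.9319 ✗
  (6.5, 4.5, 210°): beam 1 = 0.5774 ≠ 1.9319 ✗
  …
  (6.5, 1.5, 285°): r_1=1.9319, r_2=0.5774, r_3=1.0000, r_4=2.5882 — all match ✓
Unique over the lattice → pose = (6.5, 1.5, 285°).

(x, y, θ) = (6.5, 1.5, 285°)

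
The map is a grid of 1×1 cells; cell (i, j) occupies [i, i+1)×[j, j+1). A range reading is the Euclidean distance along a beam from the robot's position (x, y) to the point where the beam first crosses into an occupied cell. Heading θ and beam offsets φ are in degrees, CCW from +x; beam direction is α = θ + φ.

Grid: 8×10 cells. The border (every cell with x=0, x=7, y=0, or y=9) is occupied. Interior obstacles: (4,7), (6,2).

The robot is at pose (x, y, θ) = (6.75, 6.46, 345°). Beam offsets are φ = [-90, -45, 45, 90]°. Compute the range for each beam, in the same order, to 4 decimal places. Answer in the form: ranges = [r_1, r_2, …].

ranges = [5.6526, 0.5000, 0.2887, 0.9659]

beam 1: φ=-90°, α=255°
  direction (-0.2588, -0.9659); cell (6,6); t to first gridline: x 2.8978, y 0.4762 (then +3.8637 / +1.0353)
    (6,5) via y @ 0.4762
    (6,4) via y @ 1.5115
    (6,3) via y @ 2.5468
    (5,3) via x @ 2.8978
    (5,2) via y @ 3.5821
    (5,1) via y @ 4.6173
    (5,0) via y @ 5.6526  # hit
  → r_1 = 5.6526
beam 2: φ=-45°, α=300°
  direction (0.5000, -0.8660); cell (6,6); t to first gridline: x 0.5000, y 0.5312 (then +2.0000 / +1.1547)
    (7,6) via x @ 0.5000  # hit
  → r_2 = 0.5000
beam 3: φ=45°, α=30°
  direction (0.8660, 0.5000); cell (6,6); t to first gridline: x 0.2887, y 1.0800 (then +1.1547 / +2.0000)
    (7,6) via x @ 0.2887  # hit
  → r_3 = 0.2887
beam 4: φ=90°, α=75°
  direction (0.2588, 0.9659); cell (6,6); t to first gridline: x 0.9659, y 0.5590 (then +3.8637 / +1.0353)
    (6,7) via y @ 0.5590
    (7,7) via x @ 0.9659  # hit
  → r_4 = 0.9659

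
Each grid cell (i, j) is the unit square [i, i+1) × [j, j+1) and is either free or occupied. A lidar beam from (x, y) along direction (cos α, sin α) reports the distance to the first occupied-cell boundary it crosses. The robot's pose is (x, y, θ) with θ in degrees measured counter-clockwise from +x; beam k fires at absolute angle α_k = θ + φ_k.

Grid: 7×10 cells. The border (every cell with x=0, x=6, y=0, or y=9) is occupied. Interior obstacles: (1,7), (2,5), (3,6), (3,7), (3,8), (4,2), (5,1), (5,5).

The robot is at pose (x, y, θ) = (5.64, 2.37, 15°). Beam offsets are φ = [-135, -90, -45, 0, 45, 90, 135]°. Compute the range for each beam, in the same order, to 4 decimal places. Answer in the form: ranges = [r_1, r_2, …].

ranges = [0.4272, 0.3831, 0.4157, 0.3727, 0.7200, 6.3365, 0.7390]

beam 1: φ=-135°, α=240°
  d=(-0.5000,-0.8660)  start (5,2)  tX=1.2800 tY=0.4272  stride 1/|dx|=2.0000 1/|dy|=1.1547
    cross y-line → (5,1), t=0.4272 (wall)
  → r_1 = 0.4272
beam 2: φ=-90°, α=285°
  d=(0.2588,-0.9659)  start (5,2)  tX=1.3909 tY=0.3831  stride 1/|dx|=3.8637 1/|dy|=1.0353
    cross y-line → (5,1), t=0.3831 (wall)
  → r_2 = 0.3831
beam 3: φ=-45°, α=330°
  d=(0.8660,-0.5000)  start (5,2)  tX=0.4157 tY=0.7400  stride 1/|dx|=1.1547 1/|dy|=2.0000
    cross x-line → (6,2), t=0.4157 (wall)
  → r_3 = 0.4157
beam 4: φ=0°, α=15°
  d=(0.9659,0.2588)  start (5,2)  tX=0.3727 tY=2.4341  stride 1/|dx|=1.0353 1/|dy|=3.8637
    cross x-line → (6,2), t=0.3727 (wall)
  → r_4 = 0.3727
beam 5: φ=45°, α=60°
  d=(0.5000,0.8660)  start (5,2)  tX=0.7200 tY=0.7275  stride 1/|dx|=2.0000 1/|dy|=1.1547
    cross x-line → (6,2), t=0.7200 (wall)
  → r_5 = 0.7200
beam 6: φ=90°, α=105°
  d=(-0.2588,0.9659)  start (5,2)  tX=2.4728 tY=0.6522  stride 1/|dx|=3.8637 1/|dy|=1.0353
    cross y-line → (5,3), t=0.6522
    cross y-line → (5,4), t=1.6875
    cross x-line → (4,4), t=2.4728
    cross y-line → (4,5), t=2.7228
    cross y-line → (4,6), t=3.7581
    cross y-line → (4,7), t=4.7933
    cross y-line → (4,8), t=5.8286
    cross x-line → (3,8), t=6.3365 (wall)
  → r_6 = 6.3365
beam 7: φ=135°, α=150°
  d=(-0.8660,0.5000)  start (5,2)  tX=0.7390 tY=1.2600  stride 1/|dx|=1.1547 1/|dy|=2.0000
    cross x-line → (4,2), t=0.7390 (wall)
  → r_7 = 0.7390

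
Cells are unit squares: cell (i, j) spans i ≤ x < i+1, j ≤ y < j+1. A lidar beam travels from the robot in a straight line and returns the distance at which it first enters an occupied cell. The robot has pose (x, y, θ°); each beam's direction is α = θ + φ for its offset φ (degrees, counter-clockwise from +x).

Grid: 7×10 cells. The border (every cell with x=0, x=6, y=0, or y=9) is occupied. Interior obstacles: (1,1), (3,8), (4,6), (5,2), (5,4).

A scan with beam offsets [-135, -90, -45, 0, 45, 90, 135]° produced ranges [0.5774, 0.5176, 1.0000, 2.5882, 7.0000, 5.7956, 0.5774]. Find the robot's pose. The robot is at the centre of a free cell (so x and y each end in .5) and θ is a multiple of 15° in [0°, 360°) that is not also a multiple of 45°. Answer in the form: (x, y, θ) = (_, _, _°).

(x, y, θ) = (2.5, 1.5, 15°)

The pose lattice has 35·16 = 560 candidates. Test each by forward raycasting.
  (2.5, 7.5, 345°): beam 1 = 1.7321 ≠ 0.5774 ✗
  (2.5, 5.5, 120°): beam 1 = 2.5882 ≠ 0.5774 ✗
  (4.5, 5.5, 150°): beam 1 = 1.5529 ≠ 0.5774 ✗
  (5.5, 1.5, 195°): beam 3 = 5.1962 ≠ 1.0000 ✗
  …
  (2.5, 1.5, 15°): r_1=0.5774, r_2=0.5176, r_3=1.0000, r_4=2.5882, r_5=7.0000, r_6=5.7956, r_7=0.5774 — all match ✓
Unique over the lattice → pose = (2.5, 1.5, 15°).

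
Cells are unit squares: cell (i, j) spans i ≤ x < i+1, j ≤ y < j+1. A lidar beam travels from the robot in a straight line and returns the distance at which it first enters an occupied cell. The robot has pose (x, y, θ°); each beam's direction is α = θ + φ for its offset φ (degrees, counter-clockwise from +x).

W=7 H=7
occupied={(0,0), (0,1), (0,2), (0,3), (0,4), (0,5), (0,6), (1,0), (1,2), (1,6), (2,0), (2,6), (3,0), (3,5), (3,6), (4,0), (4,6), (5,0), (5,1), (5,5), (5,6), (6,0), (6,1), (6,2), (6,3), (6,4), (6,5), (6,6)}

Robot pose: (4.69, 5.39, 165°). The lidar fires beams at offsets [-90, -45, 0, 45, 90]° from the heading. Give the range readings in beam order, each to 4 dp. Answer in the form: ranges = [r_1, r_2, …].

ranges = [0.6315, 0.7044, 0.7143, 4.2608, 4.5449]

beam 1: φ=-90°, α=75°
  dir = (cos 75°, sin 75°) = (0.2588, 0.9659); from cell (4,5)
  next x-line at t=1.1977, next y-line at t=0.6315; Δt_x=3.8637, Δt_y=1.0353
    y: enter (4,6) at t=0.6315 ← occupied
  → r_1 = 0.6315
beam 2: φ=-45°, α=120°
  dir = (cos 120°, sin 120°) = (-0.5000, 0.8660); from cell (4,5)
  next x-line at t=1.3800, next y-line at t=0.7044; Δt_x=2.0000, Δt_y=1.1547
    y: enter (4,6) at t=0.7044 ← occupied
  → r_2 = 0.7044
beam 3: φ=0°, α=165°
  dir = (cos 165°, sin 165°) = (-0.9659, 0.2588); from cell (4,5)
  next x-line at t=0.7143, next y-line at t=2.3569; Δt_x=1.0353, Δt_y=3.8637
    x: enter (3,5) at t=0.7143 ← occupied
  → r_3 = 0.7143
beam 4: φ=45°, α=210°
  dir = (cos 210°, sin 210°) = (-0.8660, -0.5000); from cell (4,5)
  next x-line at t=0.7967, next y-line at t=0.7800; Δt_x=1.1547, Δt_y=2.0000
    y: enter (4,4) at t=0.7800
    x: enter (3,4) at t=0.7967
    x: enter (2,4) at t=1.9514
    y: enter (2,3) at t=2.7800
    x: enter (1,3) at t=3.1061
    x: enter (0,3) at t=4.2608 ← occupied
  → r_4 = 4.2608
beam 5: φ=90°, α=255°
  dir = (cos 255°, sin 255°) = (-0.2588, -0.9659); from cell (4,5)
  next x-line at t=2.6660, next y-line at t=0.4038; Δt_x=3.8637, Δt_y=1.0353
    y: enter (4,4) at t=0.4038
    y: enter (4,3) at t=1.4390
    y: enter (4,2) at t=2.4743
    x: enter (3,2) at t=2.6660
    y: enter (3,1) at t=3.5096
    y: enter (3,0) at t=4.5449 ← occupied
  → r_5 = 4.5449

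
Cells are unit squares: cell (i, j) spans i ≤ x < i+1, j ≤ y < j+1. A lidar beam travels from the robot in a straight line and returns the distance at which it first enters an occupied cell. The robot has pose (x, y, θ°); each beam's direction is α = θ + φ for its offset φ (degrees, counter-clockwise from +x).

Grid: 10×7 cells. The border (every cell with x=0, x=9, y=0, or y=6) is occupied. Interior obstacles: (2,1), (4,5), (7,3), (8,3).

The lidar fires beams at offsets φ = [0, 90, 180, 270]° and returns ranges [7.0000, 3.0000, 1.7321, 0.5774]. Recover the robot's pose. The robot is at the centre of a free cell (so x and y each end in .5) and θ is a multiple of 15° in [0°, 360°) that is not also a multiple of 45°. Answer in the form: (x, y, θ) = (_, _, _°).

Enumerate (i+0.5, j+0.5, θ) over the 36 free cells and 16 admissible headings. For each, cast all 4 beams and compare to the given ranges.
  (7.5, 2.5, 120°): beam 1 = 0.5774 ≠ 7.0000 ✗
  (4.5, 4.5, 120°): beam 1 = 0.5774 ≠ 7.0000 ✗
  (1.5, 3.5, 30°): beam 1 = 3.0000 ≠ 7.0000 ✗
  (4.5, 4.5, 300°): beam 1 = 4.0415 ≠ 7.0000 ✗
  (3.5, 2.5, 330°): beam 1 = 3.0000 ≠ 7.0000 ✗
  …
  (2.5, 2.5, 30°): r_1=7.0000, r_2=3.0000, r_3=1.7321, r_4=0.5774 — all match ✓
Only this pose fits every beam.

(x, y, θ) = (2.5, 2.5, 30°)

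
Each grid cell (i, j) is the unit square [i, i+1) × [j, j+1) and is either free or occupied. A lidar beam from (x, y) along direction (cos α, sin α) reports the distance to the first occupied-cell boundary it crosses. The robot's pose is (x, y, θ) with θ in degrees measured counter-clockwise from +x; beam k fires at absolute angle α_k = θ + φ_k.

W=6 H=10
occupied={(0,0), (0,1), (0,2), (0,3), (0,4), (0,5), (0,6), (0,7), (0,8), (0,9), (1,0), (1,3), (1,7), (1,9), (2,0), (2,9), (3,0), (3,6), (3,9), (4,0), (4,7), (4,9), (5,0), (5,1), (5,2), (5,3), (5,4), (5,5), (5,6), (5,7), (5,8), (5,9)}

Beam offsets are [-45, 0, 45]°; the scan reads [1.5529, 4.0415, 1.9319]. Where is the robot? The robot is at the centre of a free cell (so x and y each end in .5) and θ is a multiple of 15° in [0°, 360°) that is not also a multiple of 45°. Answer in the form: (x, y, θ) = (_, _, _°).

(x, y, θ) = (1.5, 5.5, 330°)

Candidates: 28 free-cell centres × 16 headings = 448 poses. Raycast each; keep the one whose scan matches to 4 dp.
  (4.5, 4.5, 150°): beam 1 = 1.9319 ≠ 1.5529 ✗
  (4.5, 4.5, 105°): beam 1 = 1.0000 ≠ 1.5529 ✗
  (1.5, 4.5, 330°): beam 1 = 0.5176 ≠ 1.5529 ✗
  …
  (1.5, 5.5, 330°): r_1=1.5529, r_2=4.0415, r_3=1.9319 — all match ✓
Unique over the lattice → pose = (1.5, 5.5, 330°).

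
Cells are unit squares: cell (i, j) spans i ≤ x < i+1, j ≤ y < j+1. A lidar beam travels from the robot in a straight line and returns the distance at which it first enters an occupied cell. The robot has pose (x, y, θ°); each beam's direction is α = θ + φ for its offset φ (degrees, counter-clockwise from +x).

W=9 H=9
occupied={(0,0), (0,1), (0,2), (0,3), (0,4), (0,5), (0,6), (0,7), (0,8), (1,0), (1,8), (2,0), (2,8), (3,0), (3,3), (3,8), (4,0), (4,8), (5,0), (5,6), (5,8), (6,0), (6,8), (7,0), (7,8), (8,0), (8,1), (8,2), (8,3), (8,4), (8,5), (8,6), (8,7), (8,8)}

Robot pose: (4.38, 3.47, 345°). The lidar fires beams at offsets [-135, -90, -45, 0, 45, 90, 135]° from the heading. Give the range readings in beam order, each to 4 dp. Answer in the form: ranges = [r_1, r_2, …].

beam 1: φ=-135°, α=210°
  dir = (cos 210°, sin 210°) = (-0.8660, -0.5000); from cell (4,3)
  next x-line at t=0.4388, next y-line at t=0.9400; Δt_x=1.1547, Δt_y=2.0000
    x: enter (3,3) at t=0.4388 ← occupied
  → r_1 = 0.4388
beam 2: φ=-90°, α=255°
  dir = (cos 255°, sin 255°) = (-0.2588, -0.9659); from cell (4,3)
  next x-line at t=1.4682, next y-line at t=0.4866; Δt_x=3.8637, Δt_y=1.0353
    y: enter (4,2) at t=0.4866
    x: enter (3,2) at t=1.4682
    y: enter (3,1) at t=1.5219
    y: enter (3,0) at t=2.5571 ← occupied
  → r_2 = 2.5571
beam 3: φ=-45°, α=300°
  dir = (cos 300°, sin 300°) = (0.5000, -0.8660); from cell (4,3)
  next x-line at t=1.2400, next y-line at t=0.5427; Δt_x=2.0000, Δt_y=1.1547
    y: enter (4,2) at t=0.5427
    x: enter (5,2) at t=1.2400
    y: enter (5,1) at t=1.6974
    y: enter (5,0) at t=2.8521 ← occupied
  → r_3 = 2.8521
beam 4: φ=0°, α=345°
  dir = (cos 345°, sin 345°) = (0.9659, -0.2588); from cell (4,3)
  next x-line at t=0.6419, next y-line at t=1.8159; Δt_x=1.0353, Δt_y=3.8637
    x: enter (5,3) at t=0.6419
    x: enter (6,3) at t=1.6771
    y: enter (6,2) at t=1.8159
    x: enter (7,2) at t=2.7124
    x: enter (8,2) at t=3.7477 ← occupied
  → r_4 = 3.7477
beam 5: φ=45°, α=30°
  dir = (cos 30°, sin 30°) = (0.8660, 0.5000); from cell (4,3)
  next x-line at t=0.7159, next y-line at t=1.0600; Δt_x=1.1547, Δt_y=2.0000
    x: enter (5,3) at t=0.7159
    y: enter (5,4) at t=1.0600
    x: enter (6,4) at t=1.8706
    x: enter (7,4) at t=3.0253
    y: enter (7,5) at t=3.0600
    x: enter (8,5) at t=4.1800 ← occupied
  → r_5 = 4.1800
beam 6: φ=90°, α=75°
  dir = (cos 75°, sin 75°) = (0.2588, 0.9659); from cell (4,3)
  next x-line at t=2.3955, next y-line at t=0.5487; Δt_x=3.8637, Δt_y=1.0353
    y: enter (4,4) at t=0.5487
    y: enter (4,5) at t=1.5840
    x: enter (5,5) at t=2.3955
    y: enter (5,6) at t=2.6192 ← occupied
  → r_6 = 2.6192
beam 7: φ=135°, α=120°
  dir = (cos 120°, sin 120°) = (-0.5000, 0.8660); from cell (4,3)
  next x-line at t=0.7600, next y-line at t=0.6120; Δt_x=2.0000, Δt_y=1.1547
    y: enter (4,4) at t=0.6120
    x: enter (3,4) at t=0.7600
    y: enter (3,5) at t=1.7667
    x: enter (2,5) at t=2.7600
    y: enter (2,6) at t=2.9214
    y: enter (2,7) at t=4.0761
    x: enter (1,7) at t=4.7600
    y: enter (1,8) at t=5.2308 ← occupied
  → r_7 = 5.2308

ranges = [0.4388, 2.5571, 2.8521, 3.7477, 4.1800, 2.6192, 5.2308]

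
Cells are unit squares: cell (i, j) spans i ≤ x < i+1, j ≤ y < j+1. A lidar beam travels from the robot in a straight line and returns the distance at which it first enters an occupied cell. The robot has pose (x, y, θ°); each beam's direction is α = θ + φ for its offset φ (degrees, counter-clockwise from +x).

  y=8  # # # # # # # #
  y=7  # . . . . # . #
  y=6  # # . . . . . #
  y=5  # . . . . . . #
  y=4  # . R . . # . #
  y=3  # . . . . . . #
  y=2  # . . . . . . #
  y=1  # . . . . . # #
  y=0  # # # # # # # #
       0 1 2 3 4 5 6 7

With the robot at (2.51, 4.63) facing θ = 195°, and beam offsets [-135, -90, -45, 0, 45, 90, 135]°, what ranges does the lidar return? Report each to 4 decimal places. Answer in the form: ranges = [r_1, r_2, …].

beam 1: φ=-135°, α=60°
  cosα=0.5000 sinα=0.8660 | (2,4) | tMaxX 0.9800 tMaxY 0.4272 | tΔX 2.0000 tΔY 1.1547
    t=0.4272 [y] (2,5)
    t=0.9800 [x] (3,5)
    t=1.5819 [y] (3,6)
    t=2.7366 [y] (3,7)
    t=2.9800 [x] (4,7)
    t=3.8913 [y] (4,8) — stop
  → r_1 = 3.8913
beam 2: φ=-90°, α=105°
  cosα=-0.2588 sinα=0.9659 | (2,4) | tMaxX 1.9705 tMaxY 0.3831 | tΔX 3.8637 tΔY 1.0353
    t=0.3831 [y] (2,5)
    t=1.4183 [y] (2,6)
    t=1.9705 [x] (1,6) — stop
  → r_2 = 1.9705
beam 3: φ=-45°, α=150°
  cosα=-0.8660 sinα=0.5000 | (2,4) | tMaxX 0.5889 tMaxY 0.7400 | tΔX 1.1547 tΔY 2.0000
    t=0.5889 [x] (1,4)
    t=0.7400 [y] (1,5)
    t=1.7436 [x] (0,5) — stop
  → r_3 = 1.7436
beam 4: φ=0°, α=195°
  cosα=-0.9659 sinα=-0.2588 | (2,4) | tMaxX 0.5280 tMaxY 2.4341 | tΔX 1.0353 tΔY 3.8637
    t=0.5280 [x] (1,4)
    t=1.5633 [x] (0,4) — stop
  → r_4 = 1.5633
beam 5: φ=45°, α=240°
  cosα=-0.5000 sinα=-0.8660 | (2,4) | tMaxX 1.0200 tMaxY 0.7275 | tΔX 2.0000 tΔY 1.1547
    t=0.7275 [y] (2,3)
    t=1.0200 [x] (1,3)
    t=1.8822 [y] (1,2)
    t=3.0200 [x] (0,2) — stop
  → r_5 = 3.0200
beam 6: φ=90°, α=285°
  cosα=0.2588 sinα=-0.9659 | (2,4) | tMaxX 1.8932 tMaxY 0.6522 | tΔX 3.8637 tΔY 1.0353
    t=0.6522 [y] (2,3)
    t=1.6875 [y] (2,2)
    t=1.8932 [x] (3,2)
    t=2.7228 [y] (3,1)
    t=3.7581 [y] (3,0) — stop
  → r_6 = 3.7581
beam 7: φ=135°, α=330°
  cosα=0.8660 sinα=-0.5000 | (2,4) | tMaxX 0.5658 tMaxY 1.2600 | tΔX 1.1547 tΔY 2.0000
    t=0.5658 [x] (3,4)
    t=1.2600 [y] (3,3)
    t=1.7205 [x] (4,3)
    t=2.8752 [x] (5,3)
    t=3.2600 [y] (5,2)
    t=4.0299 [x] (6,2)
    t=5.1846 [x] (7,2) — stop
  → r_7 = 5.1846

ranges = [3.8913, 1.9705, 1.7436, 1.5633, 3.0200, 3.7581, 5.1846]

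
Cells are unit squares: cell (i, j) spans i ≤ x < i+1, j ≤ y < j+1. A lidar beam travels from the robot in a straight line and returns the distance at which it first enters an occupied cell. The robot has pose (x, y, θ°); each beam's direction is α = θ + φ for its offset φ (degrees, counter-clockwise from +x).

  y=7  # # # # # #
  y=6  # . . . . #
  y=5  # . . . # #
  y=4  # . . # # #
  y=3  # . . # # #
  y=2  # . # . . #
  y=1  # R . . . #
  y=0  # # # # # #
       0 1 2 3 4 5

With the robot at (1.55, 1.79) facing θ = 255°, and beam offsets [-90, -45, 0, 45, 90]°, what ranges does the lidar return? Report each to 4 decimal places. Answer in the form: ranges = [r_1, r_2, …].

ranges = [0.5694, 0.6351, 0.8179, 0.9122, 3.0523]

beam 1: φ=-90°, α=165°
  d=(-0.9659,0.2588)  start (1,1)  tX=0.5694 tY=0.8114  stride 1/|dx|=1.0353 1/|dy|=3.8637
    cross x-line → (0,1), t=0.5694 (wall)
  → r_1 = 0.5694
beam 2: φ=-45°, α=210°
  d=(-0.8660,-0.5000)  start (1,1)  tX=0.6351 tY=1.5800  stride 1/|dx|=1.1547 1/|dy|=2.0000
    cross x-line → (0,1), t=0.6351 (wall)
  → r_2 = 0.6351
beam 3: φ=0°, α=255°
  d=(-0.2588,-0.9659)  start (1,1)  tX=2.1250 tY=0.8179  stride 1/|dx|=3.8637 1/|dy|=1.0353
    cross y-line → (1,0), t=0.8179 (wall)
  → r_3 = 0.8179
beam 4: φ=45°, α=300°
  d=(0.5000,-0.8660)  start (1,1)  tX=0.9000 tY=0.9122  stride 1/|dx|=2.0000 1/|dy|=1.1547
    cross x-line → (2,1), t=0.9000
    cross y-line → (2,0), t=0.9122 (wall)
  → r_4 = 0.9122
beam 5: φ=90°, α=345°
  d=(0.9659,-0.2588)  start (1,1)  tX=0.4659 tY=3.0523  stride 1/|dx|=1.0353 1/|dy|=3.8637
    cross x-line → (2,1), t=0.4659
    cross x-line → (3,1), t=1.5012
    cross x-line → (4,1), t=2.5364
    cross y-line → (4,0), t=3.0523 (wall)
  → r_5 = 3.0523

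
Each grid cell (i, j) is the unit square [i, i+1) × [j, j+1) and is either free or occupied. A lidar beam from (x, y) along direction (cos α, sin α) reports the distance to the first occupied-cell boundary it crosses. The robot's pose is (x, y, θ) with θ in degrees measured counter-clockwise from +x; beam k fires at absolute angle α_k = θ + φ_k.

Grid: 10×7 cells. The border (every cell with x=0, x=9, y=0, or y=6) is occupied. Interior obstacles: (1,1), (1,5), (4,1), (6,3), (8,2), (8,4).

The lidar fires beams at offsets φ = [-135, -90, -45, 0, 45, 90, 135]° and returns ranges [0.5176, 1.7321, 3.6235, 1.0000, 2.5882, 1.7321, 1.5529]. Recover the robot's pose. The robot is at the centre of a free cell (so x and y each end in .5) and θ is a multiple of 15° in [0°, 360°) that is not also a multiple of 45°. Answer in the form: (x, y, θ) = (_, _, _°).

(x, y, θ) = (7.5, 2.5, 150°)

Candidates: 34 free-cell centres × 16 headings = 544 poses. Raycast each; keep the one whose scan matches to 4 dp.
  (4.5, 3.5, 15°): beam 1 = 2.8868 ≠ 0.5176 ✗
  (7.5, 3.5, 105°): beam 1 = 1.0000 ≠ 0.5176 ✗
  (4.5, 3.5, 285°): beam 1 = 3.0000 ≠ 0.5176 ✗
  (2.5, 4.5, 195°): beam 1 = 1.7321 ≠ 0.5176 ✗
  …
  (7.5, 2.5, 150°): r_1=0.5176, r_2=1.7321, r_3=3.6235, r_4=1.0000, r_5=2.5882, r_6=1.7321, r_7=1.5529 — all match ✓
Only this pose fits every beam.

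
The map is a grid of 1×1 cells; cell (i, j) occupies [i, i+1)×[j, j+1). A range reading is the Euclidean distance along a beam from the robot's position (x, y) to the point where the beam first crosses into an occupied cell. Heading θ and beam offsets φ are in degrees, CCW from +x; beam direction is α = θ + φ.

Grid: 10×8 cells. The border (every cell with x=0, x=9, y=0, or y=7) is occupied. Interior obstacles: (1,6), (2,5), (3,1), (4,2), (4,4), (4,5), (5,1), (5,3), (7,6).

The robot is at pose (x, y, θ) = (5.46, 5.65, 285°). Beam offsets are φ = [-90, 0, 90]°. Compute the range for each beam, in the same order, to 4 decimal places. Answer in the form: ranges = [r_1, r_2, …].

beam 1: φ=-90°, α=195°
  d=(-0.9659,-0.2588)  start (5,5)  tX=0.4762 tY=2.5114  stride 1/|dx|=1.0353 1/|dy|=3.8637
    cross x-line → (4,5), t=0.4762 (wall)
  → r_1 = 0.4762
beam 2: φ=0°, α=285°
  d=(0.2588,-0.9659)  start (5,5)  tX=2.0864 tY=0.6729  stride 1/|dx|=3.8637 1/|dy|=1.0353
    cross y-line → (5,4), t=0.6729
    cross y-line → (5,3), t=1.7082 (wall)
  → r_2 = 1.7082
beam 3: φ=90°, α=15°
  d=(0.9659,0.2588)  start (5,5)  tX=0.5590 tY=1.3523  stride 1/|dx|=1.0353 1/|dy|=3.8637
    cross x-line → (6,5), t=0.5590
    cross y-line → (6,6), t=1.3523
    cross x-line → (7,6), t=1.5943 (wall)
  → r_3 = 1.5943

ranges = [0.4762, 1.7082, 1.5943]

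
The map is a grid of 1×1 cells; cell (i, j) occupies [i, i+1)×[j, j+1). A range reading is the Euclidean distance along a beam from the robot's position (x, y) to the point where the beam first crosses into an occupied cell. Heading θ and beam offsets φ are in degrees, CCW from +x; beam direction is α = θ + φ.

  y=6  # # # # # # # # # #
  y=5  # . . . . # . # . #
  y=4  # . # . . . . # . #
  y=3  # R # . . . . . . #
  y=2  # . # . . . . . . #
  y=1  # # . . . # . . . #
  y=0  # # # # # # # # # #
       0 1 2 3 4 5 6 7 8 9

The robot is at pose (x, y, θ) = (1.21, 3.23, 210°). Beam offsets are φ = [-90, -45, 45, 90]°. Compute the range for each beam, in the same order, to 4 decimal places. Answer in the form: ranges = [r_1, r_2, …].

ranges = [0.4200, 0.2174, 0.8114, 1.4203]

beam 1: φ=-90°, α=120°
  cosα=-0.5000 sinα=0.8660 | (1,3) | tMaxX 0.4200 tMaxY 0.8891 | tΔX 2.0000 tΔY 1.1547
    t=0.4200 [x] (0,3) — stop
  → r_1 = 0.4200
beam 2: φ=-45°, α=165°
  cosα=-0.9659 sinα=0.2588 | (1,3) | tMaxX 0.2174 tMaxY 2.9751 | tΔX 1.0353 tΔY 3.8637
    t=0.2174 [x] (0,3) — stop
  → r_2 = 0.2174
beam 3: φ=45°, α=255°
  cosα=-0.2588 sinα=-0.9659 | (1,3) | tMaxX 0.8114 tMaxY 0.2381 | tΔX 3.8637 tΔY 1.0353
    t=0.2381 [y] (1,2)
    t=0.8114 [x] (0,2) — stop
  → r_3 = 0.8114
beam 4: φ=90°, α=300°
  cosα=0.5000 sinα=-0.8660 | (1,3) | tMaxX 1.5800 tMaxY 0.2656 | tΔX 2.0000 tΔY 1.1547
    t=0.2656 [y] (1,2)
    t=1.4203 [y] (1,1) — stop
  → r_4 = 1.4203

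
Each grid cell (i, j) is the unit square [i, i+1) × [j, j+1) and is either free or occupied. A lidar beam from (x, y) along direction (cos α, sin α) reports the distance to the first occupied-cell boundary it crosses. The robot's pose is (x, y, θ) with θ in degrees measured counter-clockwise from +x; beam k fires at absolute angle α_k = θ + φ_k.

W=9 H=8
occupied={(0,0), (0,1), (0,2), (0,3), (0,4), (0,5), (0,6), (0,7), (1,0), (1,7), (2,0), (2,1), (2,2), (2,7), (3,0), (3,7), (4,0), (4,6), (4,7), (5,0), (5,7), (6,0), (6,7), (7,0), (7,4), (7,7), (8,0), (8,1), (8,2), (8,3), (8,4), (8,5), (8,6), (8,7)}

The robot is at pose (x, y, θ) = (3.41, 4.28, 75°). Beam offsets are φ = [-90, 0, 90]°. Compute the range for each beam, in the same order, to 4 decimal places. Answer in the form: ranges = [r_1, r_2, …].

beam 1: φ=-90°, α=345°
  dir = (cos 345°, sin 345°) = (0.9659, -0.2588); from cell (3,4)
  next x-line at t=0.6108, next y-line at t=1.0818; Δt_x=1.0353, Δt_y=3.8637
    x: enter (4,4) at t=0.6108
    y: enter (4,3) at t=1.0818
    x: enter (5,3) at t=1.6461
    x: enter (6,3) at t=2.6814
    x: enter (7,3) at t=3.7166
    x: enter (8,3) at t=4.7519 ← occupied
  → r_1 = 4.7519
beam 2: φ=0°, α=75°
  dir = (cos 75°, sin 75°) = (0.2588, 0.9659); from cell (3,4)
  next x-line at t=2.2796, next y-line at t=0.7454; Δt_x=3.8637, Δt_y=1.0353
    y: enter (3,5) at t=0.7454
    y: enter (3,6) at t=1.7807
    x: enter (4,6) at t=2.2796 ← occupied
  → r_2 = 2.2796
beam 3: φ=90°, α=165°
  dir = (cos 165°, sin 165°) = (-0.9659, 0.2588); from cell (3,4)
  next x-line at t=0.4245, next y-line at t=2.7819; Δt_x=1.0353, Δt_y=3.8637
    x: enter (2,4) at t=0.4245
    x: enter (1,4) at t=1.4597
    x: enter (0,4) at t=2.4950 ← occupied
  → r_3 = 2.4950

ranges = [4.7519, 2.2796, 2.4950]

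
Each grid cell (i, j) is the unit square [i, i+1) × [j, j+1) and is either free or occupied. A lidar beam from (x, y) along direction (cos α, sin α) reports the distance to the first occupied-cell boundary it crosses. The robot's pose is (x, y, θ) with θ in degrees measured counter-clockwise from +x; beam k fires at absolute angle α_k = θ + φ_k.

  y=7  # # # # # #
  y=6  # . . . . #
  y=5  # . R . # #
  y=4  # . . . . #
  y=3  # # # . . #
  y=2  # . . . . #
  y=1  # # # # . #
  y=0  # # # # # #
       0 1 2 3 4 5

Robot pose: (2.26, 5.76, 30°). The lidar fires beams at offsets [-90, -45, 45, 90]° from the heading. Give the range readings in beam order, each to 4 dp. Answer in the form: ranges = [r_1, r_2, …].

beam 1: φ=-90°, α=300°
  cosα=0.5000 sinα=-0.8660 | (2,5) | tMaxX 1.4800 tMaxY 0.8776 | tΔX 2.0000 tΔY 1.1547
    t=0.8776 [y] (2,4)
    t=1.4800 [x] (3,4)
    t=2.0323 [y] (3,3)
    t=3.1870 [y] (3,2)
    t=3.4800 [x] (4,2)
    t=4.3417 [y] (4,1)
    t=5.4800 [x] (5,1) — stop
  → r_1 = 5.4800
beam 2: φ=-45°, α=345°
  cosα=0.9659 sinα=-0.2588 | (2,5) | tMaxX 0.7661 tMaxY 2.9364 | tΔX 1.0353 tΔY 3.8637
    t=0.7661 [x] (3,5)
    t=1.8014 [x] (4,5) — stop
  → r_2 = 1.8014
beam 3: φ=45°, α=75°
  cosα=0.2588 sinα=0.9659 | (2,5) | tMaxX 2.8591 tMaxY 0.2485 | tΔX 3.8637 tΔY 1.0353
    t=0.2485 [y] (2,6)
    t=1.2837 [y] (2,7) — stop
  → r_3 = 1.2837
beam 4: φ=90°, α=120°
  cosα=-0.5000 sinα=0.8660 | (2,5) | tMaxX 0.5200 tMaxY 0.2771 | tΔX 2.0000 tΔY 1.1547
    t=0.2771 [y] (2,6)
    t=0.5200 [x] (1,6)
    t=1.4318 [y] (1,7) — stop
  → r_4 = 1.4318

ranges = [5.4800, 1.8014, 1.2837, 1.4318]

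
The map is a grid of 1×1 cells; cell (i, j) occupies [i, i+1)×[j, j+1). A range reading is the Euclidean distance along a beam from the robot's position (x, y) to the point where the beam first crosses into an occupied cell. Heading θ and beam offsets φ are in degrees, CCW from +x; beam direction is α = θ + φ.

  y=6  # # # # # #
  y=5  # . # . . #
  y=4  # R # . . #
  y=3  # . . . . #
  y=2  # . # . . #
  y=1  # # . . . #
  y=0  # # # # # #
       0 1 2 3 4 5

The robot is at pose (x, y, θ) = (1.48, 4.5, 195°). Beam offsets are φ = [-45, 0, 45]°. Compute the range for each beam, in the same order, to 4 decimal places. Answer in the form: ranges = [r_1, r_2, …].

ranges = [0.5543, 0.4969, 0.9600]

beam 1: φ=-45°, α=150°
  d=(-0.8660,0.5000)  start (1,4)  tX=0.5543 tY=1.0000  stride 1/|dx|=1.1547 1/|dy|=2.0000
    cross x-line → (0,4), t=0.5543 (wall)
  → r_1 = 0.5543
beam 2: φ=0°, α=195°
  d=(-0.9659,-0.2588)  start (1,4)  tX=0.4969 tY=1.9319  stride 1/|dx|=1.0353 1/|dy|=3.8637
    cross x-line → (0,4), t=0.4969 (wall)
  → r_2 = 0.4969
beam 3: φ=45°, α=240°
  d=(-0.5000,-0.8660)  start (1,4)  tX=0.9600 tY=0.5774  stride 1/|dx|=2.0000 1/|dy|=1.1547
    cross y-line → (1,3), t=0.5774
    cross x-line → (0,3), t=0.9600 (wall)
  → r_3 = 0.9600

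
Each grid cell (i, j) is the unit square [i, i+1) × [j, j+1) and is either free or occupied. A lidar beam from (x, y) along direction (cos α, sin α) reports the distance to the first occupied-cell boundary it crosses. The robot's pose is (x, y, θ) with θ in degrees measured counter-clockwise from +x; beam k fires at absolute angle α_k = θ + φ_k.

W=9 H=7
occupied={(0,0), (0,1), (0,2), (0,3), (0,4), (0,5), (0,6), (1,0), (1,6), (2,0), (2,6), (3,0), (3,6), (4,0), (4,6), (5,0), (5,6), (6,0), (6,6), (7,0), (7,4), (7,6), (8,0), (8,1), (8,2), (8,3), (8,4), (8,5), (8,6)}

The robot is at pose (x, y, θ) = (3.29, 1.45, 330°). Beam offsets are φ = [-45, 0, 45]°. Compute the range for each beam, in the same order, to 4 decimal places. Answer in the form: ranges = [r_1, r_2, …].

ranges = [0.4659, 0.9000, 4.8762]

beam 1: φ=-45°, α=285°
  d=(0.2588,-0.9659)  start (3,1)  tX=2.7432 tY=0.4659  stride 1/|dx|=3.8637 1/|dy|=1.0353
    cross y-line → (3,0), t=0.4659 (wall)
  → r_1 = 0.4659
beam 2: φ=0°, α=330°
  d=(0.8660,-0.5000)  start (3,1)  tX=0.8198 tY=0.9000  stride 1/|dx|=1.1547 1/|dy|=2.0000
    cross x-line → (4,1), t=0.8198
    cross y-line → (4,0), t=0.9000 (wall)
  → r_2 = 0.9000
beam 3: φ=45°, α=15°
  d=(0.9659,0.2588)  start (3,1)  tX=0.7350 tY=2.1250  stride 1/|dx|=1.0353 1/|dy|=3.8637
    cross x-line → (4,1), t=0.7350
    cross x-line → (5,1), t=1.7703
    cross y-line → (5,2), t=2.1250
    cross x-line → (6,2), t=2.8056
    cross x-line → (7,2), t=3.8409
    cross x-line → (8,2), t=4.8762 (wall)
  → r_3 = 4.8762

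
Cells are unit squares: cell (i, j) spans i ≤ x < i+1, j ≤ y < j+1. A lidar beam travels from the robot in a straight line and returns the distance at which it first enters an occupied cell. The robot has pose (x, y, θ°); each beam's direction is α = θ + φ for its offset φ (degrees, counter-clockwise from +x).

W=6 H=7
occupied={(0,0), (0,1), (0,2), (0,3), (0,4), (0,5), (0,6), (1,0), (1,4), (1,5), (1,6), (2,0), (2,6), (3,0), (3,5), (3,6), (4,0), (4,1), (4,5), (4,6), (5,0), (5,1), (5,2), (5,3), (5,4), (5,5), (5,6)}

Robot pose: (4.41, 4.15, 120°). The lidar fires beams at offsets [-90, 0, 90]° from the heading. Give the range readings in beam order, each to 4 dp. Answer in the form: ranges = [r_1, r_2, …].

ranges = [0.6813, 0.9815, 3.9375]

beam 1: φ=-90°, α=30°
  dir = (cos 30°, sin 30°) = (0.8660, 0.5000); from cell (4,4)
  next x-line at t=0.6813, next y-line at t=1.7000; Δt_x=1.1547, Δt_y=2.0000
    x: enter (5,4) at t=0.6813 ← occupied
  → r_1 = 0.6813
beam 2: φ=0°, α=120°
  dir = (cos 120°, sin 120°) = (-0.5000, 0.8660); from cell (4,4)
  next x-line at t=0.8200, next y-line at t=0.9815; Δt_x=2.0000, Δt_y=1.1547
    x: enter (3,4) at t=0.8200
    y: enter (3,5) at t=0.9815 ← occupied
  → r_2 = 0.9815
beam 3: φ=90°, α=210°
  dir = (cos 210°, sin 210°) = (-0.8660, -0.5000); from cell (4,4)
  next x-line at t=0.4734, next y-line at t=0.3000; Δt_x=1.1547, Δt_y=2.0000
    y: enter (4,3) at t=0.3000
    x: enter (3,3) at t=0.4734
    x: enter (2,3) at t=1.6281
    y: enter (2,2) at t=2.3000
    x: enter (1,2) at t=2.7828
    x: enter (0,2) at t=3.9375 ← occupied
  → r_3 = 3.9375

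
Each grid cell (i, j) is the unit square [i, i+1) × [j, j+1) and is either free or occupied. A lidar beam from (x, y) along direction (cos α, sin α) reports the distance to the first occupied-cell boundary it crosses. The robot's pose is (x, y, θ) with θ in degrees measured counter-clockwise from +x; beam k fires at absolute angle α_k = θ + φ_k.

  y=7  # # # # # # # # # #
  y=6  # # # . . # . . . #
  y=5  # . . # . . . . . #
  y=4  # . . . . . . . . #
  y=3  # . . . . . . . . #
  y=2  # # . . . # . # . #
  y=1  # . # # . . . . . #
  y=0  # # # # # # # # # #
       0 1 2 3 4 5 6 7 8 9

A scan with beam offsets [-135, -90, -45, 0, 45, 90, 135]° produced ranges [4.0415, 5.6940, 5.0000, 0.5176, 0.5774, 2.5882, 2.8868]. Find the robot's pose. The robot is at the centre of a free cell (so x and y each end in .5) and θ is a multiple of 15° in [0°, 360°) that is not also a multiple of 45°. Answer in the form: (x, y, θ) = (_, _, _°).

The pose lattice has 39·16 = 624 candidates. Test each by forward raycasting.
  (7.5, 4.5, 165°): beam 1 = 1.7321 ≠ 4.0415 ✗
  (7.5, 3.5, 30°): beam 1 = 0.5176 ≠ 4.0415 ✗
  (6.5, 2.5, 150°): beam 1 = 0.5176 ≠ 4.0415 ✗
  (8.5, 6.5, 330°): beam 1 = 4.6587 ≠ 4.0415 ✗
  …
  (3.5, 4.5, 75°): r_1=4.0415, r_2=5.6940, r_3=5.0000, r_4=0.5176, r_5=0.5774, r_6=2.5882, r_7=2.8868 — all match ✓
Unique over the lattice → pose = (3.5, 4.5, 75°).

(x, y, θ) = (3.5, 4.5, 75°)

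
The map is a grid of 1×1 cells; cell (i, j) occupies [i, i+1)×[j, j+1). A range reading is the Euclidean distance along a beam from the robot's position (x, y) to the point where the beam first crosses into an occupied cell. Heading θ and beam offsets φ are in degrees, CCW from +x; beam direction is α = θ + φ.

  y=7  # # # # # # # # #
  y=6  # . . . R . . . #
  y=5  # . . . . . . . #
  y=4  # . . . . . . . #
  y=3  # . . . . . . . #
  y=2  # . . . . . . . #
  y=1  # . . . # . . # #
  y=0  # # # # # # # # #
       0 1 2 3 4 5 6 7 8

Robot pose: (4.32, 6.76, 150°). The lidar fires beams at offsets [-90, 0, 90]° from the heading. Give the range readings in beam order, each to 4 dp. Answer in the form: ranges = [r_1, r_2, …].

ranges = [0.2771, 0.4800, 6.6400]

beam 1: φ=-90°, α=60°
  dir = (cos 60°, sin 60°) = (0.5000, 0.8660); from cell (4,6)
  next x-line at t=1.3600, next y-line at t=0.2771; Δt_x=2.0000, Δt_y=1.1547
    y: enter (4,7) at t=0.2771 ← occupied
  → r_1 = 0.2771
beam 2: φ=0°, α=150°
  dir = (cos 150°, sin 150°) = (-0.8660, 0.5000); from cell (4,6)
  next x-line at t=0.3695, next y-line at t=0.4800; Δt_x=1.1547, Δt_y=2.0000
    x: enter (3,6) at t=0.3695
    y: enter (3,7) at t=0.4800 ← occupied
  → r_2 = 0.4800
beam 3: φ=90°, α=240°
  dir = (cos 240°, sin 240°) = (-0.5000, -0.8660); from cell (4,6)
  next x-line at t=0.6400, next y-line at t=0.8776; Δt_x=2.0000, Δt_y=1.1547
    x: enter (3,6) at t=0.6400
    y: enter (3,5) at t=0.8776
    y: enter (3,4) at t=2.0323
    x: enter (2,4) at t=2.6400
    y: enter (2,3) at t=3.1870
    y: enter (2,2) at t=4.3417
    x: enter (1,2) at t=4.6400
    y: enter (1,1) at t=5.4964
    x: enter (0,1) at t=6.6400 ← occupied
  → r_3 = 6.6400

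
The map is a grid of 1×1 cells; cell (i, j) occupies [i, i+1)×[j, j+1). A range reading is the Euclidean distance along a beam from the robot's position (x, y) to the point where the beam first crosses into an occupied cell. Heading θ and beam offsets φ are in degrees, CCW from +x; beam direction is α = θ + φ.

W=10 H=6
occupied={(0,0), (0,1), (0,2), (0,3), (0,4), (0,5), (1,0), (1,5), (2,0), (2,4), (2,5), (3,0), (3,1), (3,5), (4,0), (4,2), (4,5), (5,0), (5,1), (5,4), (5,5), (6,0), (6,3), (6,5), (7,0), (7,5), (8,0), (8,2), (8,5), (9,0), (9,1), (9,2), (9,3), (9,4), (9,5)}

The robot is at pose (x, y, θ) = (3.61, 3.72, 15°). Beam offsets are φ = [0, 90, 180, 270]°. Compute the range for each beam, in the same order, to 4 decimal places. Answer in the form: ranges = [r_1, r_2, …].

beam 1: φ=0°, α=15°
  cosα=0.9659 sinα=0.2588 | (3,3) | tMaxX 0.4038 tMaxY 1.0818 | tΔX 1.0353 tΔY 3.8637
    t=0.4038 [x] (4,3)
    t=1.0818 [y] (4,4)
    t=1.4390 [x] (5,4) — stop
  → r_1 = 1.4390
beam 2: φ=90°, α=105°
  cosα=-0.2588 sinα=0.9659 | (3,3) | tMaxX 2.3569 tMaxY 0.2899 | tΔX 3.8637 tΔY 1.0353
    t=0.2899 [y] (3,4)
    t=1.3252 [y] (3,5) — stop
  → r_2 = 1.3252
beam 3: φ=180°, α=195°
  cosα=-0.9659 sinα=-0.2588 | (3,3) | tMaxX 0.6315 tMaxY 2.7819 | tΔX 1.0353 tΔY 3.8637
    t=0.6315 [x] (2,3)
    t=1.6668 [x] (1,3)
    t=2.7021 [x] (0,3) — stop
  → r_3 = 2.7021
beam 4: φ=270°, α=285°
  cosα=0.2588 sinα=-0.9659 | (3,3) | tMaxX 1.5068 tMaxY 0.7454 | tΔX 3.8637 tΔY 1.0353
    t=0.7454 [y] (3,2)
    t=1.5068 [x] (4,2) — stop
  → r_4 = 1.5068

ranges = [1.4390, 1.3252, 2.7021, 1.5068]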